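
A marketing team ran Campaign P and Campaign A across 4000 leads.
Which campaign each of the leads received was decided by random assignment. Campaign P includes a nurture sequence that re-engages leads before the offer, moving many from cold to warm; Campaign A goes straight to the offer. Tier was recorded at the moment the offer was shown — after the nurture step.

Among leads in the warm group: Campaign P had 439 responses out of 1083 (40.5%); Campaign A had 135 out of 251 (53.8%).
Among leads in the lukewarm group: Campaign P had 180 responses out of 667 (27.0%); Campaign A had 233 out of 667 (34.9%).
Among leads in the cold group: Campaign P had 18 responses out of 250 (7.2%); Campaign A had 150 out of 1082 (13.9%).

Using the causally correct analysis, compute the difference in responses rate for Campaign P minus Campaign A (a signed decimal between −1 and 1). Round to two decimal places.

Within every engagement tier level Campaign A has the higher rate, yet pooled Campaign P does — Simpson's reversal.
Engagement tier is recorded after the campaign and is itself shifted by it — it sits on the causal path from campaign to outcome. Conditioning on a mediator would strip out part of the effect we want; the pooled comparison gives the total causal effect.
The causal difference is the pooled difference: 0.319 − 0.259 = +0.059.

+0.06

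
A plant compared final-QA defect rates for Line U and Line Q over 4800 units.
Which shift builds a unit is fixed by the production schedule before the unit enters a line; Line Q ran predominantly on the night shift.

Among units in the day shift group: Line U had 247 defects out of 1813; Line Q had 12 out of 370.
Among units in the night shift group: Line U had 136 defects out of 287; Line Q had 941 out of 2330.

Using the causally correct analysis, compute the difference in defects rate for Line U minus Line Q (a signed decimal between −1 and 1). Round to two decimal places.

+0.09

Shift satisfies the back-door criterion: it is not a descendant of the line, and it blocks the spurious path from line to outcome. Adjusting for it (i.e., using the within-shift rates) gives the causal effect.
Adjusting over the population distribution of shift: 0.455·(0.136−0.032) + 0.545·(0.474−0.404) = +0.085.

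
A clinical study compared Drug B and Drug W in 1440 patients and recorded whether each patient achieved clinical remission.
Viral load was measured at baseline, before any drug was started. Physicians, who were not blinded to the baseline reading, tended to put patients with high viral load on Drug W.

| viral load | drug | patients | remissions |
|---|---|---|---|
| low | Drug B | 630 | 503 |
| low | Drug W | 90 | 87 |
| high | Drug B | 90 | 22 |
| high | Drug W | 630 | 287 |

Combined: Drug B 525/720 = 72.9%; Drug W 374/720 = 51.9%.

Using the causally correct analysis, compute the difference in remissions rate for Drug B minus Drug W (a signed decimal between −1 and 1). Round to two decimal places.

-0.19

Viral load satisfies the back-door criterion: it is not a descendant of the drug, and it blocks the spurious path from drug to outcome. Adjusting for it (i.e., using the within-viral load rates) gives the causal effect.
Adjusting over the population distribution of viral load: 0.500·(0.798−0.967) + 0.500·(0.244−0.456) = -0.190.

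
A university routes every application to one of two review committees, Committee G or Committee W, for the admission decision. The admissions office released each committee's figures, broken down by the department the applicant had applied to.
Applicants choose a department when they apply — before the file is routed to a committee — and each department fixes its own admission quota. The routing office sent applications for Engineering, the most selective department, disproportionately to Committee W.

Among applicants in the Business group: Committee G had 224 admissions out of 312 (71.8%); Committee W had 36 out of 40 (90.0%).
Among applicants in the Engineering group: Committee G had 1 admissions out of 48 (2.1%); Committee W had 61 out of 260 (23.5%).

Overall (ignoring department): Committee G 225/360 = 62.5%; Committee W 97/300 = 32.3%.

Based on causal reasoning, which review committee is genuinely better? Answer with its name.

Committee W

The stratified and pooled comparisons disagree (Committee W wins within each department; Committee G wins overall), so the answer turns on the causal role of department.
Department differs across review committees for reasons unrelated to any effect of the review committee itself, and it separately predicts the outcome — a classic confounder. We must compare within department levels.
Within each level — Business: 71.8% vs 90.0%; Engineering: 2.1% vs 23.5% — Committee W is higher every time.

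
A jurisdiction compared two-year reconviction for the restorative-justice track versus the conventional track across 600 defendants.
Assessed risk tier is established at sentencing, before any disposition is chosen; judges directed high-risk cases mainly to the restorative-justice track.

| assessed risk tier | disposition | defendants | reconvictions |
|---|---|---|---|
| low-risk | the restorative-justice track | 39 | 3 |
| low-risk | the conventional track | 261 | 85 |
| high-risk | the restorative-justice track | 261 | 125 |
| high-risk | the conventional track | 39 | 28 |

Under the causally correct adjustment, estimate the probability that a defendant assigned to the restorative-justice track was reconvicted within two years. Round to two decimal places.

Assessed risk tier differs across dispositions for reasons unrelated to any effect of the disposition itself, and it separately predicts the outcome — a classic confounder. We must compare within assessed risk tier levels.
Standardising the restorative-justice track to the population assessed risk tier mix: 0.500·3/39 + 0.500·125/261 = 0.278.

0.28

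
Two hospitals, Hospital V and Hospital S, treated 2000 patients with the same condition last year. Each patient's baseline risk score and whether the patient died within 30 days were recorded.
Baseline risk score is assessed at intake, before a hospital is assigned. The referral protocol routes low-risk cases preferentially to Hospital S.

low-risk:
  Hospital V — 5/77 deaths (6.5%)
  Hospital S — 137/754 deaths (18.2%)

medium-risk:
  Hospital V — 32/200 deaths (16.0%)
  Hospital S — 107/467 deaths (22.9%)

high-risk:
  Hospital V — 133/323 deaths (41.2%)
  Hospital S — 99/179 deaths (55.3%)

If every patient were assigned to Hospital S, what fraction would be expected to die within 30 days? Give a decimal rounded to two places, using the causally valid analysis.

0.29

Since baseline risk score is a pre-existing factor (not a product of the hospital) and it affects the outcome on its own, it is a confounder. The stratified rates, not the pooled rate, identify the causal effect.
Standardising Hospital S to the population baseline risk score mix: 0.415·137/754 + 0.334·107/467 + 0.251·99/179 = 0.291.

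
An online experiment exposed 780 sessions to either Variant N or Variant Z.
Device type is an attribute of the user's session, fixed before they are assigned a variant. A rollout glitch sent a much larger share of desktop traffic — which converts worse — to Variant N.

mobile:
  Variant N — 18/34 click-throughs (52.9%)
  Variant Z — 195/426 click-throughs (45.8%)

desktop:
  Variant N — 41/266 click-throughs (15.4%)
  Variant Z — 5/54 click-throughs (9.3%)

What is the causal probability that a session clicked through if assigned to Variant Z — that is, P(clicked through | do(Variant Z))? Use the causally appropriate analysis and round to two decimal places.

The stratified and pooled comparisons disagree (Variant N wins within each device type; Variant Z wins overall), so the answer turns on the causal role of device type.
Nothing the variant does changes device type; the imbalance is an allocation artefact. With device type also predicting the outcome, the pooled figure is confounded, and the within-stratum comparison is the causal one.
Standardising Variant Z to the population device type mix: 0.590·195/426 + 0.410·5/54 = 0.308.

0.31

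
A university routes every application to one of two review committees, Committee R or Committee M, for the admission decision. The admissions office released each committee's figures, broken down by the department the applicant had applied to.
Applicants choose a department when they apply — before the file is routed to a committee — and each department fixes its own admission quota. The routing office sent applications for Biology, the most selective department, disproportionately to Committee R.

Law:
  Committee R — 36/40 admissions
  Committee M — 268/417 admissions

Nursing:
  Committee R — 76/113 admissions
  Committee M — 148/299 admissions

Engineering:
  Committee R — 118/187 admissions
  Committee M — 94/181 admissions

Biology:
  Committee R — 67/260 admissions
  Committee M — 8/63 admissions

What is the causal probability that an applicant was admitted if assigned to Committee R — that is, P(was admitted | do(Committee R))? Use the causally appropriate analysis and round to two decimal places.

0.64

The stratified and pooled comparisons disagree (Committee R wins within each department; Committee M wins overall), so the answer turns on the causal role of department.
Department differs across review committees for reasons unrelated to any effect of the review committee itself, and it separately predicts the outcome — a classic confounder. We must compare within department levels.
Standardising Committee R to the population department mix: 0.293·36/40 + 0.264·76/113 + 0.236·118/187 + 0.207·67/260 = 0.643.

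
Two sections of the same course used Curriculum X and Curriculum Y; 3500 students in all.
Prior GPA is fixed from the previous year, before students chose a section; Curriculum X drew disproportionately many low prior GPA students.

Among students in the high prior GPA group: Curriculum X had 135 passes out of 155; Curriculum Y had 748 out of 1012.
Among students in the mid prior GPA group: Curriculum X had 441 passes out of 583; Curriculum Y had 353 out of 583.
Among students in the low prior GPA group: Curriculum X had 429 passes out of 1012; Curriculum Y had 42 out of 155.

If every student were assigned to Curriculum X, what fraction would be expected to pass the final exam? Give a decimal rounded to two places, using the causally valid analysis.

0.68

The imbalance in prior GPA band arose from how students were allocated, not from anything the teaching method did; and prior GPA band independently affects the outcome. The pooled gap is confounded — condition on prior GPA band.
Standardising Curriculum X to the population prior GPA band mix: 0.333·135/155 + 0.333·441/583 + 0.333·429/1012 = 0.684.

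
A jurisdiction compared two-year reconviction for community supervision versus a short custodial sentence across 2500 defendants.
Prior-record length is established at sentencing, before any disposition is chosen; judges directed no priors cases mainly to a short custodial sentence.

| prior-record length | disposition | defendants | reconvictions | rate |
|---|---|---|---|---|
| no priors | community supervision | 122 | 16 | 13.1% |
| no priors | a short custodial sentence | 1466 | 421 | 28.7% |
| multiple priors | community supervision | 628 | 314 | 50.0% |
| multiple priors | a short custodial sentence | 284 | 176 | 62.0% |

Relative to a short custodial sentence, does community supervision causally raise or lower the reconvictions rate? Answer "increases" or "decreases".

decreases

Nothing the disposition does changes prior-record length; the imbalance is an allocation artefact. With prior-record length also predicting the outcome, the pooled figure is confounded, and the within-stratum comparison is the causal one.
Within each level — no priors: 13.1% vs 28.7%; multiple priors: 50.0% vs 62.0% — community supervision is lower every time.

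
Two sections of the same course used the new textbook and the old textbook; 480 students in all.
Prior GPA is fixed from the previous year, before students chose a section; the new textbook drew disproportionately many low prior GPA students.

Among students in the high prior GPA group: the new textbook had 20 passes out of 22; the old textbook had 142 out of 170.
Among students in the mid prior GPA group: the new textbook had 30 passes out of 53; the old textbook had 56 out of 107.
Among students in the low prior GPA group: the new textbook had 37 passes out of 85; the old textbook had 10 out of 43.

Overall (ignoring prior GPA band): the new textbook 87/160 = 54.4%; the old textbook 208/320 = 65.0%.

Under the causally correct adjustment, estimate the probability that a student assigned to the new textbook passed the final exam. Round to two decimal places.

0.67

Since prior GPA band is a pre-existing factor (not a product of the teaching method) and it affects the outcome on its own, it is a confounder. The stratified rates, not the pooled rate, identify the causal effect.
Standardising the new textbook to the population prior GPA band mix: 0.400·20/22 + 0.333·30/53 + 0.267·37/85 = 0.668.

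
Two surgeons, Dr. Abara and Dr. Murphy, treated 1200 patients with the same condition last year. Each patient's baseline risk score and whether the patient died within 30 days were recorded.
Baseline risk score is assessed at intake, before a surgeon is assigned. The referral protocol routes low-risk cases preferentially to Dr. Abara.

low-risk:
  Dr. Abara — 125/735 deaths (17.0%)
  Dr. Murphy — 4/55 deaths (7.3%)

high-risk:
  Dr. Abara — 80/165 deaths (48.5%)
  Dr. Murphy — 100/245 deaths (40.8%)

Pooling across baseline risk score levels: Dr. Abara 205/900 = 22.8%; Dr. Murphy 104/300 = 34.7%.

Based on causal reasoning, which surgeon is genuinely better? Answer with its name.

Baseline risk score satisfies the back-door criterion: it is not a descendant of the surgeon, and it blocks the spurious path from surgeon to outcome. Adjusting for it (i.e., using the within-baseline risk score rates) gives the causal effect.
Within each level — low-risk: 17.0% vs 7.3%; high-risk: 48.5% vs 40.8% — Dr. Murphy is lower every time.

Dr. Murphy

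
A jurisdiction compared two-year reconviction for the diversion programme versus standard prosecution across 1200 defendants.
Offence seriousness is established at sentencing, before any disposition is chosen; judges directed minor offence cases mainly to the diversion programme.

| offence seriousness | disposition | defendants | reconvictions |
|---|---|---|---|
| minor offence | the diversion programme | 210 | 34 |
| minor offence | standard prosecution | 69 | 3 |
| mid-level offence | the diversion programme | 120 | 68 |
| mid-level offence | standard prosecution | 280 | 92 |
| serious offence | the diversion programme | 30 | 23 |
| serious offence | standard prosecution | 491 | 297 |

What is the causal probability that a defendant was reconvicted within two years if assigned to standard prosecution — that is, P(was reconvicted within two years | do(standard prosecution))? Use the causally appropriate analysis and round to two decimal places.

0.38

Offence seriousness differs across dispositions for reasons unrelated to any effect of the disposition itself, and it separately predicts the outcome — a classic confounder. We must compare within offence seriousness levels.
Standardising standard prosecution to the population offence seriousness mix: 0.233·3/69 + 0.333·92/280 + 0.434·297/491 = 0.382.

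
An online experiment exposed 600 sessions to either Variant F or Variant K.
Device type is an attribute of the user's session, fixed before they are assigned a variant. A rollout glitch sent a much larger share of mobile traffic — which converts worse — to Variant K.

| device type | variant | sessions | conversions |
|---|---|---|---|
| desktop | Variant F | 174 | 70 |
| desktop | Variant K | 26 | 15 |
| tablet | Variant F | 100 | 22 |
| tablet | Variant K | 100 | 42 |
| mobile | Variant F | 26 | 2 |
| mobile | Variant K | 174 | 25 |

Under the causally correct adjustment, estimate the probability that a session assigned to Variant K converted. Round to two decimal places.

The stratified and pooled comparisons disagree (Variant K wins within each device type; Variant F wins overall), so the answer turns on the causal role of device type.
Device type satisfies the back-door criterion: it is not a descendant of the variant, and it blocks the spurious path from variant to outcome. Adjusting for it (i.e., using the within-device type rates) gives the causal effect.
Standardising Variant K to the population device type mix: 0.333·15/26 + 0.333·42/100 + 0.333·25/174 = 0.380.

0.38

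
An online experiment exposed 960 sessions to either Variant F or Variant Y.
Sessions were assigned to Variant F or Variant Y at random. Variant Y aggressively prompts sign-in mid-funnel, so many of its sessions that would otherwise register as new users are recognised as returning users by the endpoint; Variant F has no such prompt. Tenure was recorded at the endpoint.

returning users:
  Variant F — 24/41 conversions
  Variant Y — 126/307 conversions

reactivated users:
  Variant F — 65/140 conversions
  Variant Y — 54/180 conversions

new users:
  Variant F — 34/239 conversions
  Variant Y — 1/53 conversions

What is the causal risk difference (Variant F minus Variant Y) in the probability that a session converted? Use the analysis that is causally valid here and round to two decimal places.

The stratified and pooled comparisons disagree (Variant F wins within each user tenure; Variant Y wins overall), so the answer turns on the causal role of user tenure.
Stratifying would compare variants among sessions the variants themselves sorted into user tenure groups — a form of selection on an intermediate. The unconditioned pooled rates give the total causal effect.
The causal difference is the pooled difference: 0.293 − 0.335 = -0.042.

-0.04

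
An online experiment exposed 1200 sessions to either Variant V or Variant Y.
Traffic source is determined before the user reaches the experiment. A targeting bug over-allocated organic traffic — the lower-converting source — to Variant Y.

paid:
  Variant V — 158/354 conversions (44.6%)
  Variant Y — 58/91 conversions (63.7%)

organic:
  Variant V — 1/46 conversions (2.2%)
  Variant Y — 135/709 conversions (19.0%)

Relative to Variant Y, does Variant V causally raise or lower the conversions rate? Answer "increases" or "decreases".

Traffic source is set before the variant has any effect — it is not caused by the variant — and it independently drives the outcome. That makes it a confounder, so the causal comparison is within traffic source levels.
Within each level — paid: 44.6% vs 63.7%; organic: 2.2% vs 19.0% — Variant Y is higher every time.

decreases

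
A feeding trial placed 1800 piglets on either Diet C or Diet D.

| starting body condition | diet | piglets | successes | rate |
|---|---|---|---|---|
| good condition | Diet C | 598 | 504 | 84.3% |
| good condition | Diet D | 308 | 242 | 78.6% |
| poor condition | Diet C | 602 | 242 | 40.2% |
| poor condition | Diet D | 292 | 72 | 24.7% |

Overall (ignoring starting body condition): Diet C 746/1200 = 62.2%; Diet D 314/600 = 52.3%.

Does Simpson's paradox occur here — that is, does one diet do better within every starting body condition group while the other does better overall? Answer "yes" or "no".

Within each starting body condition level (good condition 84.3% vs 78.6%; poor condition 40.2% vs 24.7%), Diet C has the higher rate every time. Pooled: 62.2% vs 52.3% — Diet C has the higher rate overall. They agree.

no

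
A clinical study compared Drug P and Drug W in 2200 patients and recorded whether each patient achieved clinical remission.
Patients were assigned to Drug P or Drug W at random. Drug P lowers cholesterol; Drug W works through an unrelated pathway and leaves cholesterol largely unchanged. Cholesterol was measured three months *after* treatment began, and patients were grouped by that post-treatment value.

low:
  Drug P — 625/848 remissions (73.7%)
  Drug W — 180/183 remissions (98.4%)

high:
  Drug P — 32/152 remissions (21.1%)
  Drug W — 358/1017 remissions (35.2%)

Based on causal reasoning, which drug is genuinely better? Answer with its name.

Drug W is higher inside every cholesterol stratum but Drug P is higher in aggregate. Whether to stratify depends on how cholesterol relates to the drug.
Stratifying would compare drugs among patients the drugs themselves sorted into cholesterol groups — a form of selection on an intermediate. The unconditioned pooled rates give the total causal effect.
Pooled: Drug P 65.7% vs Drug W 44.8%; Drug P is higher overall.

Drug P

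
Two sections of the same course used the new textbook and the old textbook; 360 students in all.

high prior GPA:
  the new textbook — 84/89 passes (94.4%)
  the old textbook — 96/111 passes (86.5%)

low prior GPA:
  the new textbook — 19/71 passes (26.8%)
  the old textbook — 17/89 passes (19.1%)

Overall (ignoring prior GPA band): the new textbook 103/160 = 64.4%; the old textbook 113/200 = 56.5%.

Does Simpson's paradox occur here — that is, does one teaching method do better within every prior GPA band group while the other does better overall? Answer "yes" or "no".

no

Within each prior GPA band level (high prior GPA 94.4% vs 86.5%; low prior GPA 26.8% vs 19.1%), the new textbook has the higher rate every time. Pooled: 64.4% vs 56.5% — the new textbook has the higher rate overall. They agree.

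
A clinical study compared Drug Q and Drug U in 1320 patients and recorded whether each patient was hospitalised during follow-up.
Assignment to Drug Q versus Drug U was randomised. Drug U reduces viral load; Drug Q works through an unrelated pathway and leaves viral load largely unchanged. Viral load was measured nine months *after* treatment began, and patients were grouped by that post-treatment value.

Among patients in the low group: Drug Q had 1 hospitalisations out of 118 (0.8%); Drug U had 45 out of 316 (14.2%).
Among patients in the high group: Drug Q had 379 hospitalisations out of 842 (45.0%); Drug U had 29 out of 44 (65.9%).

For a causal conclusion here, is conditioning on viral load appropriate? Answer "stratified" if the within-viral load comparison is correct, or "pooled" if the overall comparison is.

Drug Q is lower inside every viral load stratum but Drug U is lower in aggregate. Whether to stratify depends on how viral load relates to the drug.
Stratifying would compare drugs among patients the drugs themselves sorted into viral load groups — a form of selection on an intermediate. The unconditioned pooled rates give the total causal effect.
Pooled: Drug Q 39.6% vs Drug U 20.6%; Drug U is lower overall.

pooled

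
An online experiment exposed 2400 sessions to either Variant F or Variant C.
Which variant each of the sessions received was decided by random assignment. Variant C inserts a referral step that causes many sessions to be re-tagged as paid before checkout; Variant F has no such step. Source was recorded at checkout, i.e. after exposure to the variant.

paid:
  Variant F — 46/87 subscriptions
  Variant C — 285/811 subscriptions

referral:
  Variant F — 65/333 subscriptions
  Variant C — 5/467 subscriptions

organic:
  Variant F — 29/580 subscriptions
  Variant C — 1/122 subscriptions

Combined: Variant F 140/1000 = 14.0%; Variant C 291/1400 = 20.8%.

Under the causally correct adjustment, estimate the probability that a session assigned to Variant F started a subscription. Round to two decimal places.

Traffic source is recorded after the variant and is itself shifted by it — it sits on the causal path from variant to outcome. Conditioning on a mediator would strip out part of the effect we want; the pooled comparison gives the total causal effect.
So P(outcome | do(Variant F)) is just the pooled rate for Variant F: 140/1000 = 0.140.

0.14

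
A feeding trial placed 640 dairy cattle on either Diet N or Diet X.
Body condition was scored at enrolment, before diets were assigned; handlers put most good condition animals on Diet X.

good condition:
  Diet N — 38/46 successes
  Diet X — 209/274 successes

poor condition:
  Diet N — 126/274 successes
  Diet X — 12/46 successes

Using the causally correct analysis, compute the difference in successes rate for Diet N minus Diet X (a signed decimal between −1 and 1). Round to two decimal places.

Within every starting body condition level Diet N has the higher rate, yet pooled Diet X does — Simpson's reversal.
Since starting body condition is a pre-existing factor (not a product of the diet) and it affects the outcome on its own, it is a confounder. The stratified rates, not the pooled rate, identify the causal effect.
Adjusting over the population distribution of starting body condition: 0.500·(0.826−0.763) + 0.500·(0.460−0.261) = +0.131.

+0.13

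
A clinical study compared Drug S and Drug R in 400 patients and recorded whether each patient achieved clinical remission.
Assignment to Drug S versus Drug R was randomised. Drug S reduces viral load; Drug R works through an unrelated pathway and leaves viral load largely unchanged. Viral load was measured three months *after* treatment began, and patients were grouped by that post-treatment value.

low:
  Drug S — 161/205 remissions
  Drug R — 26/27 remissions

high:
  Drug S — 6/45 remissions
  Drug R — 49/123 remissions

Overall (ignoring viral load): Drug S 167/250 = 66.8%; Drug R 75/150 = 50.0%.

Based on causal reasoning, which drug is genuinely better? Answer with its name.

Viral load is downstream of the drug. One should not condition on a consequence of treatment, so the overall rates are the right comparison.
Pooled: Drug S 66.8% vs Drug R 50.0%; Drug S is higher overall.

Drug S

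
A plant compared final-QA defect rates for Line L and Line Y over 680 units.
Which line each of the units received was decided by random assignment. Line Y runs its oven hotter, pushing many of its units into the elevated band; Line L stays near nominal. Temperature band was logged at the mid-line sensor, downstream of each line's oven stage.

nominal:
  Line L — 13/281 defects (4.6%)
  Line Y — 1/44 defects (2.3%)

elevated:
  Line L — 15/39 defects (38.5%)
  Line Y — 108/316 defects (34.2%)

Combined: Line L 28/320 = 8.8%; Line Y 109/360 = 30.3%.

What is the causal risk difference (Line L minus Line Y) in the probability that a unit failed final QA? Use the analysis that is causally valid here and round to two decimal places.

-0.22

Stratifying would compare lines among units the lines themselves sorted into in-process temperature band groups — a form of selection on an intermediate. The unconditioned pooled rates give the total causal effect.
The causal difference is the pooled difference: 0.087 − 0.303 = -0.215.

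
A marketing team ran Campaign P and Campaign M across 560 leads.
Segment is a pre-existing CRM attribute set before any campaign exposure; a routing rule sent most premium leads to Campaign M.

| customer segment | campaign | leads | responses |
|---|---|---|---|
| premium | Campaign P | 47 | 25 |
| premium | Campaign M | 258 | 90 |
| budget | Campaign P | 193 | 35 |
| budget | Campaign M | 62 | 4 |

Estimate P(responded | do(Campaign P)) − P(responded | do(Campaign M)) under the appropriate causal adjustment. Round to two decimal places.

Within every customer segment level Campaign P has the higher rate, yet pooled Campaign M does — Simpson's reversal.
Customer segment satisfies the back-door criterion: it is not a descendant of the campaign, and it blocks the spurious path from campaign to outcome. Adjusting for it (i.e., using the within-customer segment rates) gives the causal effect.
Adjusting over the population distribution of customer segment: 0.545·(0.532−0.349) + 0.455·(0.181−0.065) = +0.153.

+0.15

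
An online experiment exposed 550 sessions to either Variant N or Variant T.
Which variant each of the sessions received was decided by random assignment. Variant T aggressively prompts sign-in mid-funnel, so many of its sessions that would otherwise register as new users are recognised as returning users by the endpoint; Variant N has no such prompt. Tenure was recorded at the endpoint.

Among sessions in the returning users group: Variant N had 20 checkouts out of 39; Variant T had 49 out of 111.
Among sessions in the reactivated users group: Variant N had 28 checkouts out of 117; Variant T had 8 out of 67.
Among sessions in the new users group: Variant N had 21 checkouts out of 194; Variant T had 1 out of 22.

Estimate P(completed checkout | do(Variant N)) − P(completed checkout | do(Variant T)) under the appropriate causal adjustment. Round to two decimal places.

-0.09

Stratifying would compare variants among sessions the variants themselves sorted into user tenure groups — a form of selection on an intermediate. The unconditioned pooled rates give the total causal effect.
The causal difference is the pooled difference: 0.197 − 0.290 = -0.093.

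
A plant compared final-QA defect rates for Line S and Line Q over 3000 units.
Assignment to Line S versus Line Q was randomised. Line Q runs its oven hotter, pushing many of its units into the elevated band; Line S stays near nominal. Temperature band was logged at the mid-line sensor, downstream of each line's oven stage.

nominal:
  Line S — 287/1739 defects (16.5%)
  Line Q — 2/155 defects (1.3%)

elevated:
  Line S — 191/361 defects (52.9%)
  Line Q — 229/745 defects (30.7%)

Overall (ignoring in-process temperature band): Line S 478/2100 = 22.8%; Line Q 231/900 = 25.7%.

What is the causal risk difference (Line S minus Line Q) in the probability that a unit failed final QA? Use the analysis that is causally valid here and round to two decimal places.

-0.03

The distribution of in-process temperature band is itself part of what the line does — it is an intermediate outcome. Holding it fixed would remove that part of the effect; the total effect is the pooled difference.
The causal difference is the pooled difference: 0.228 − 0.257 = -0.029.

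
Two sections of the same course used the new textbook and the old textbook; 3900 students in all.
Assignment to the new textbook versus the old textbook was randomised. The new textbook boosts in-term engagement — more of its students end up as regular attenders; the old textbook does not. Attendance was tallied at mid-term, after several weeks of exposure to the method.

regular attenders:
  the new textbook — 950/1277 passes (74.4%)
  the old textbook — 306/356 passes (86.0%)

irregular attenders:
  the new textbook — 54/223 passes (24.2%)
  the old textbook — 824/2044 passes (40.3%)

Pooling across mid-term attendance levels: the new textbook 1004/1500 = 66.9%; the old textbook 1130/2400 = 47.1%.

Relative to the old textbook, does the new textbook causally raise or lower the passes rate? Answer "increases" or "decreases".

Within every mid-term attendance level the old textbook has the higher rate, yet pooled the new textbook does — Simpson's reversal.
Mid-term attendance here is a post-treatment variable shaped by the teaching method; conditioning on it would introduce bias rather than remove it. The overall comparison is the causal one.
Pooled: the new textbook 66.9% vs the old textbook 47.1%; the new textbook is higher overall.

increases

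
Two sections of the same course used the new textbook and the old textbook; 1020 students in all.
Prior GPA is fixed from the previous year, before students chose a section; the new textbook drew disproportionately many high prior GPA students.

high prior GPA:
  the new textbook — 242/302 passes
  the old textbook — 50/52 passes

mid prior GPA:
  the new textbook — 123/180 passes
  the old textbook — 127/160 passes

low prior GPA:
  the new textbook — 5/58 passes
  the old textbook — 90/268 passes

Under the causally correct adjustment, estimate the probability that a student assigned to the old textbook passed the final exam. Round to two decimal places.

0.71

The stratified and pooled comparisons disagree (the old textbook wins within each prior GPA band; the new textbook wins overall), so the answer turns on the causal role of prior GPA band.
The imbalance in prior GPA band arose from how students were allocated, not from anything the teaching method did; and prior GPA band independently affects the outcome. The pooled gap is confounded — condition on prior GPA band.
Standardising the old textbook to the population prior GPA band mix: 0.347·50/52 + 0.333·127/160 + 0.320·90/268 = 0.706.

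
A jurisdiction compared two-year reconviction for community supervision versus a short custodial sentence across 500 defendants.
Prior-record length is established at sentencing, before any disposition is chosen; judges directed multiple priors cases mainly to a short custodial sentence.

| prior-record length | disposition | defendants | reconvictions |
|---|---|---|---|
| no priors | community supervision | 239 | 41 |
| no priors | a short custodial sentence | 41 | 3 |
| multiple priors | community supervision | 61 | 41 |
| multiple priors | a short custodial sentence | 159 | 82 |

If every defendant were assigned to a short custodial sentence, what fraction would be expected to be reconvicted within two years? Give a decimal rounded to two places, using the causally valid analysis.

Prior-record length satisfies the back-door criterion: it is not a descendant of the disposition, and it blocks the spurious path from disposition to outcome. Adjusting for it (i.e., using the within-prior-record length rates) gives the causal effect.
Standardising a short custodial sentence to the population prior-record length mix: 0.560·3/41 + 0.440·82/159 = 0.268.

0.27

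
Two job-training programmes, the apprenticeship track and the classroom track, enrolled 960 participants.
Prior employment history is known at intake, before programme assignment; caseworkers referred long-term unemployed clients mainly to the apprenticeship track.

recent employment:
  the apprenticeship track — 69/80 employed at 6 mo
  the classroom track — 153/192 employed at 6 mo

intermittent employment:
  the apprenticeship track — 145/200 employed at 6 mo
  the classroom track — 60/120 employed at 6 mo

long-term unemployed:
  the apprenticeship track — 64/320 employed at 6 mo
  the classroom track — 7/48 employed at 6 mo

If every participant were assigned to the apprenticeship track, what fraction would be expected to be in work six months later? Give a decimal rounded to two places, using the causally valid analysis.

0.56

Prior employment history satisfies the back-door criterion: it is not a descendant of the programme, and it blocks the spurious path from programme to outcome. Adjusting for it (i.e., using the within-prior employment history rates) gives the causal effect.
Standardising the apprenticeship track to the population prior employment history mix: 0.283·69/80 + 0.333·145/200 + 0.383·64/320 = 0.563.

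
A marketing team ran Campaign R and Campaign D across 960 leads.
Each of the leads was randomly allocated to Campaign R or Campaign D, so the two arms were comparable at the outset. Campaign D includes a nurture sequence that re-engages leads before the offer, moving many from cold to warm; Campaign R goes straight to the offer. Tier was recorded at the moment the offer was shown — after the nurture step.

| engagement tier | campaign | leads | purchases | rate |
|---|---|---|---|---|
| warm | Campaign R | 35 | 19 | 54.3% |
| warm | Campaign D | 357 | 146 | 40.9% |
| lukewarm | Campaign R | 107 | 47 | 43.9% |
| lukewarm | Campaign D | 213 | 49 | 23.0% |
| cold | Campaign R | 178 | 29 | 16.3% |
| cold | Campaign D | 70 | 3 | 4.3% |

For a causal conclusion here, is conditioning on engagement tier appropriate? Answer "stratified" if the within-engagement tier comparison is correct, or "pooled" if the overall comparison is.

The distribution of engagement tier is itself part of what the campaign does — it is an intermediate outcome. Holding it fixed would remove that part of the effect; the total effect is the pooled difference.
Pooled: Campaign R 29.7% vs Campaign D 30.9%; Campaign D is higher overall.

pooled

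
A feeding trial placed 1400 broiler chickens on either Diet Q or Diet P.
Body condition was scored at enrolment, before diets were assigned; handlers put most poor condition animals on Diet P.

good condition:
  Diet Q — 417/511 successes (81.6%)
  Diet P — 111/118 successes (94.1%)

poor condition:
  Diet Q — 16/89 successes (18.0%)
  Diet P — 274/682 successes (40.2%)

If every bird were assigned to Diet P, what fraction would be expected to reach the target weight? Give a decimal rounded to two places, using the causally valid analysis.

The imbalance in starting body condition arose from how broiler chickens were allocated, not from anything the diet did; and starting body condition independently affects the outcome. The pooled gap is confounded — condition on starting body condition.
Standardising Diet P to the population starting body condition mix: 0.449·111/118 + 0.551·274/682 = 0.644.

0.64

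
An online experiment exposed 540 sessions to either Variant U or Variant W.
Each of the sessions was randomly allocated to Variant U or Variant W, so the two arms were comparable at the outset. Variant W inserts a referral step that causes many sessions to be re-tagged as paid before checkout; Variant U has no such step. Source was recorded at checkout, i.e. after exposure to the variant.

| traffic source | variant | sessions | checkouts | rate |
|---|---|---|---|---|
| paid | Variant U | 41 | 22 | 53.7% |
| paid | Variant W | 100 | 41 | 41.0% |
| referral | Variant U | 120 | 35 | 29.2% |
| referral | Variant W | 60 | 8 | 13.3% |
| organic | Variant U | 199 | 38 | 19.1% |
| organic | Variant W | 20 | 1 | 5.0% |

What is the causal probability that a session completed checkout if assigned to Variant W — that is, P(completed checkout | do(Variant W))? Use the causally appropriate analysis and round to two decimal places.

0.28

Because the variant influences traffic source, traffic source is a post-treatment mediator, not a confounder. Stratifying on it would bias the estimate; the causal effect is the crude pooled difference.
So P(outcome | do(Variant W)) is just the pooled rate for Variant W: 50/180 = 0.278.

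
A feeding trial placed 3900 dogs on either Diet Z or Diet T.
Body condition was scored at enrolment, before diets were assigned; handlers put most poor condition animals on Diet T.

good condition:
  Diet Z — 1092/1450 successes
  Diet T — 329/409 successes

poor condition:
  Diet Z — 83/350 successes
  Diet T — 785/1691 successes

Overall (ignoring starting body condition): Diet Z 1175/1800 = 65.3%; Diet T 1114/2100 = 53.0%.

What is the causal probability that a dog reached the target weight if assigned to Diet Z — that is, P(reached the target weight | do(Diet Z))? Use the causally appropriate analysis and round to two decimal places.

The stratified and pooled comparisons disagree (Diet T wins within each starting body condition; Diet Z wins overall), so the answer turns on the causal role of starting body condition.
Starting body condition is set before the diet has any effect — it is not caused by the diet — and it independently drives the outcome. That makes it a confounder, so the causal comparison is within starting body condition levels.
Standardising Diet Z to the population starting body condition mix: 0.477·1092/1450 + 0.523·83/350 = 0.483.

0.48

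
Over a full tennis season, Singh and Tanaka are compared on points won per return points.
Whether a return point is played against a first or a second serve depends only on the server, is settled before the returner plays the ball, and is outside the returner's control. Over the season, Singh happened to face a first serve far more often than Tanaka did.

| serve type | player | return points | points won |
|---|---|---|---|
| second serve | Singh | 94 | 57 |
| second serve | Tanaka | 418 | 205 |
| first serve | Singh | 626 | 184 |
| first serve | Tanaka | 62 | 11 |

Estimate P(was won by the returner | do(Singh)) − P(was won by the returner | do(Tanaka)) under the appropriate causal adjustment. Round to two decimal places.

+0.12

Within every serve type level Singh has the higher rate, yet pooled Tanaka does — Simpson's reversal.
Here serve type is a common cause — it drives both which player a case falls under and the outcome. The crude comparison mixes populations; the stratum-specific rates are the causally relevant ones.
Adjusting over the population distribution of serve type: 0.427·(0.606−0.490) + 0.573·(0.294−0.177) = +0.116.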